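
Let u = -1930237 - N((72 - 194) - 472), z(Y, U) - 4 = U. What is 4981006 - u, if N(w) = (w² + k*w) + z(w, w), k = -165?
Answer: 7361499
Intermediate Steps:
z(Y, U) = 4 + U
N(w) = 4 + w² - 164*w (N(w) = (w² - 165*w) + (4 + w) = 4 + w² - 164*w)
u = -2380493 (u = -1930237 - (4 + ((72 - 194) - 472)² - 164*((72 - 194) - 472)) = -1930237 - (4 + (-122 - 472)² - 164*(-122 - 472)) = -1930237 - (4 + (-594)² - 164*(-594)) = -1930237 - (4 + 352836 + 97416) = -1930237 - 1*450256 = -1930237 - 450256 = -2380493)
4981006 - u = 4981006 - 1*(-2380493) = 4981006 + 2380493 = 7361499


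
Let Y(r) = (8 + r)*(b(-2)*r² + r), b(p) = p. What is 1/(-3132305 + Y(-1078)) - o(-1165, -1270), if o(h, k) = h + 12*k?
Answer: 40764471410576/2484880915 ≈ 16405.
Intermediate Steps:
Y(r) = (8 + r)*(r - 2*r²) (Y(r) = (8 + r)*(-2*r² + r) = (8 + r)*(r - 2*r²))
1/(-3132305 + Y(-1078)) - o(-1165, -1270) = 1/(-3132305 - 1078*(8 - 15*(-1078) - 2*(-1078)²)) - (-1165 + 12*(-1270)) = 1/(-3132305 - 1078*(8 + 16170 - 2*1162084)) - (-1165 - 15240) = 1/(-3132305 - 1078*(8 + 16170 - 2324168)) - 1*(-16405) = 1/(-3132305 - 1078*(-2307990)) + 16405 = 1/(-3132305 + 2488013220) + 16405 = 1/2484880915 + 16405 = 40764471410576/2484880915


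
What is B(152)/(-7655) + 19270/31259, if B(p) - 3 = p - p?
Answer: 147418073/239287645 ≈ 0.61607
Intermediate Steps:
B(p) = 3 (B(p) = 3 + (p - p) = 3 + 0 = 3)
B(152)/(-7655) + 19270/31259 = 3/(-7655) + 19270/31259 = 3*(-1/7655) + 19270*(1/31259) = -3/7655 + 19270/31259 = 147418073/239287645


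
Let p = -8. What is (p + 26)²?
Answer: 324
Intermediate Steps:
(p + 26)² = (-8 + 26)² = 18² = 324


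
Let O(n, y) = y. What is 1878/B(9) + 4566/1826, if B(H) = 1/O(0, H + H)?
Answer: 30865335/913 ≈ 33807.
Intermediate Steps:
B(H) = 1/(2*H) (B(H) = 1/(H + H) = 1/(2*H))
1878/B(9) + 4566/1826 = 1878/(((½)/9)) + 4566/1826 = 1878/(((½)*(⅑))) + 4566*(1/1826) = 1878/(1/18) + 2283/913 = 1878*18 + 2283/913 = 33804 + 2283/913 = 30865335/913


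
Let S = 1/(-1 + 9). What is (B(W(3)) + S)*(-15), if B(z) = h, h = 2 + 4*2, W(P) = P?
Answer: -1215/8 ≈ -151.88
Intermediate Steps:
S = 1/8 ≈ 0.12500
h = 10 (h = 2 + 8 = 10)
B(z) = 10
(B(W(3)) + S)*(-15) = (10 + 1/8)*(-15) = (81/8)*(-15) = -1215/8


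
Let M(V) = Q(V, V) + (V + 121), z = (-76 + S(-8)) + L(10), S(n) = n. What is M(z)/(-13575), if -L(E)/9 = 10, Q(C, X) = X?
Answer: 227/13575 ≈ 0.016722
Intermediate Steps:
L(E) = -90 (L(E) = -9*10 = -90)
z = -174 (z = (-76 - 8) - 90 = -84 - 90 = -174)
M(V) = 121 + 2*V (M(V) = V + (V + 121) = V + (121 + V) = 121 + 2*V)
M(z)/(-13575) = (121 + 2*(-174))/(-13575) = (121 - 348)*(-1/13575) = -227*(-1/13575) = 227/13575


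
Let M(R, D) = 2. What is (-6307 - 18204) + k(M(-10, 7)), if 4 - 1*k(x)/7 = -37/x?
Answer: -48707/2 ≈ -24354.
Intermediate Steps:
k(x) = 28 + 259/x (k(x) = 28 - (-259)/x = 28 + 259/x)
(-6307 - 18204) + k(M(-10, 7)) = (-6307 - 18204) + (28 + 259/2) = -24511 + (28 + 259*(½)) = -24511 + (28 + 259/2) = -24511 + 315/2 = -48707/2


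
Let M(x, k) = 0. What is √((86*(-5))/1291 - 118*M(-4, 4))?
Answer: I*√555130/1291 ≈ 0.57713*I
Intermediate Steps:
√((86*(-5))/1291 - 118*M(-4, 4)) = √((86*(-5))/1291 - 118*0) = √(-430*1/1291 + 0) = √(-430/1291 + 0) = √(-430/1291) = I*√555130/1291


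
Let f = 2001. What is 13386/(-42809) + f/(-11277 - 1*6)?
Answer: -78898349/161004649 ≈ -0.49004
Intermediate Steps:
13386/(-42809) + f/(-11277 - 1*6) = 13386/(-42809) + 2001/(-11277 - 1*6) = 13386*(-1/42809) + 2001/(-11277 - 6) = -13386/42809 + 2001/(-11283) = -13386/42809 + 2001*(-1/11283) = -13386/42809 - 667/3761 = -78898349/161004649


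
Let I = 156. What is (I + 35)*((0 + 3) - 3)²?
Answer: 0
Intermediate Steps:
(I + 35)*((0 + 3) - 3)² = (156 + 35)*((0 + 3) - 3)² = 191*(3 - 3)² = 191*0² = 191*0 = 0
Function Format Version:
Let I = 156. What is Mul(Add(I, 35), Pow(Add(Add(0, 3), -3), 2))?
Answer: 0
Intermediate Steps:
Mul(Add(I, 35), Pow(Add(Add(0, 3), -3), 2)) = Mul(Add(156, 35), Pow(Add(Add(0, 3), -3), 2)) = Mul(191, Pow(Add(3, -3), 2)) = Mul(191, Pow(0, 2)) = Mul(191, 0) = 0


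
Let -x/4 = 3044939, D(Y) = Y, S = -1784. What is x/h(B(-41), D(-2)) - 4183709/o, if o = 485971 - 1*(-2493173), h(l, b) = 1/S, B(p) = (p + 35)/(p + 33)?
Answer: 64732880659629667/2979144 ≈ 2.1729e+10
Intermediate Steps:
B(p) = (35 + p)/(33 + p)
x = -12179756 (x = -4*3044939 = -12179756)
h(l, b) = -1/1784 (h(l, b) = 1/(-1784) = -1/1784)
o = 2979144 (o = 485971 + 2493173 = 2979144)
x/h(B(-41), D(-2)) - 4183709/o = -12179756/(-1/1784) - 4183709/2979144 = -12179756*(-1784) - 4183709*1/2979144 = 21728684704 - 4183709/2979144 = 64732880659629667/2979144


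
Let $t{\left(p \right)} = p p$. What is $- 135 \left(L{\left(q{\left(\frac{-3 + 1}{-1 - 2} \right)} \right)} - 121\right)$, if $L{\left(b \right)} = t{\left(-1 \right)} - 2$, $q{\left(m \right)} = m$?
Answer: $16470$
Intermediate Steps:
$t{\left(p \right)} = p^{2}$
$L{\left(b \right)} = -1$ ($L{\left(b \right)} = \left(-1\right)^{2} - 2 = 1 - 2 = -1$)
$- 135 \left(L{\left(q{\left(\frac{-3 + 1}{-1 - 2} \right)} \right)} - 121\right) = - 135 \left(-1 - 121\right) = \left(-135\right) \left(-122\right) = 16470$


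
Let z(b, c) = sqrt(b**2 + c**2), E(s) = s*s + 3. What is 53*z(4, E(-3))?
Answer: 212*sqrt(10) ≈ 670.40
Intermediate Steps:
E(s) = 3 + s**2 (E(s) = s**2 + 3 = 3 + s**2)
53*z(4, E(-3)) = 53*sqrt(4**2 + (3 + (-3)**2)**2) = 53*sqrt(16 + (3 + 9)**2) = 53*sqrt(16 + 12**2) = 53*sqrt(16 + 144) = 53*sqrt(160) = 53*(4*sqrt(10)) = 212*sqrt(10)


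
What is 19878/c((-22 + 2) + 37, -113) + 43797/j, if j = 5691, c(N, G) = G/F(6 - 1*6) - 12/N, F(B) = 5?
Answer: -453758213/536851 ≈ -845.22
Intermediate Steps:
c(N, G) = -12/N + G/5 (c(N, G) = G/5 - 12/N = -12/N + G/5)
19878/c((-22 + 2) + 37, -113) + 43797/j = 19878/(-12/((-22 + 2) + 37) + (⅕)*(-113)) + 43797/5691 = 19878/(-12/(-20 + 37) - 113/5) + 43797*(1/5691) = 19878/(-12/17 - 113/5) + 14599/1897 = 19878/(-1981/85) + 14599/1897 = 19878*(-85/1981) + 14599/1897 = -1689630/1981 + 14599/1897 = -453758213/536851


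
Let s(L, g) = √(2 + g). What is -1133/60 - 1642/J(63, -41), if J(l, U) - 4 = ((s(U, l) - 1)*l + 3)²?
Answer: -73346530851773/3882829255260 - 12413520*√65/64713820921 ≈ -18.892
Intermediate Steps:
J(l, U) = 4 + (3 + l*(-1 + √(2 + l)))² (J(l, U) = 4 + ((√(2 + l) - 1)*l + 3)² = 4 + ((-1 + √(2 + l))*l + 3)² = 4 + (l*(-1 + √(2 + l)) + 3)² = 4 + (3 + l*(-1 + √(2 + l)))²)
-1133/60 - 1642/J(63, -41) = -1133/60 - 1642/(4 + (3 - 1*63 + 63*√(2 + 63))²) = -1133*1/60 - 1642/(4 + (3 - 63 + 63*√65)²) = -1133/60 - 1642/(4 + (-60 + 63*√65)²)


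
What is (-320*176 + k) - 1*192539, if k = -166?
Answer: -249025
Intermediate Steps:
(-320*176 + k) - 1*192539 = (-320*176 - 166) - 1*192539 = (-56320 - 166) - 192539 = -56486 - 192539 = -249025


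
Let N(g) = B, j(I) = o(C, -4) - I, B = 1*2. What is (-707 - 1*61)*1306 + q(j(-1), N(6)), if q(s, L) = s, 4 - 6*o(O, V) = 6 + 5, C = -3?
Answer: -6018049/6 ≈ -1.0030e+6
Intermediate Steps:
B = 2
o(O, V) = -7/6 (o(O, V) = ⅔ - (6 + 5)/6 = ⅔ - ⅙*11 = ⅔ - 11/6 = -7/6)
j(I) = -7/6 - I
N(g) = 2
(-707 - 1*61)*1306 + q(j(-1), N(6)) = (-707 - 1*61)*1306 + (-7/6 - 1*(-1)) = (-707 - 61)*1306 + (-7/6 + 1) = -768*1306 - ⅙ = -1003008 - ⅙ = -6018049/6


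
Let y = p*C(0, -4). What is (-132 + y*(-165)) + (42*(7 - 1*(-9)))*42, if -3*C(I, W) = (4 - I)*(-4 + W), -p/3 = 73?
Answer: 413532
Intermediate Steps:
p = -219 (p = -3*73 = -219)
C(I, W) = -(-4 + W)*(4 - I)/3 (C(I, W) = -(4 - I)*(-4 + W)/3 = -(-4 + W)*(4 - I)/3)
y = -2336 (y = -219*(16/3 - 4/3*0 - 4/3*(-4) + (⅓)*0*(-4)) = -219*(16/3 + 0 + 16/3 + 0) = -219*32/3 = -2336)
(-132 + y*(-165)) + (42*(7 - 1*(-9)))*42 = (-132 - 2336*(-165)) + (42*(7 - 1*(-9)))*42 = (-132 + 385440) + (42*(7 + 9))*42 = 385308 + (42*16)*42 = 385308 + 672*42 = 385308 + 28224 = 413532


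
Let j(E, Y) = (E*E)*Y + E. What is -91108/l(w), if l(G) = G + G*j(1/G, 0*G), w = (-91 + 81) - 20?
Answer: 91108/29 ≈ 3141.7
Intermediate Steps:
w = -30 (w = -10 - 20 = -30)
j(E, Y) = E + Y*E² (j(E, Y) = E²*Y + E = Y*E² + E = E + Y*E²)
l(G) = 1 + G (l(G) = G + G*((1 + (0*G)/G)/G) = G + G*((1 + 0/G)/G) = G + G*((1 + 0)/G) = G + G*(1/G) = G + G/G = G + 1 = 1 + G)
-91108/l(w) = -91108/(1 - 30) = -91108/(-29) = -91108*(-1/29) = 91108/29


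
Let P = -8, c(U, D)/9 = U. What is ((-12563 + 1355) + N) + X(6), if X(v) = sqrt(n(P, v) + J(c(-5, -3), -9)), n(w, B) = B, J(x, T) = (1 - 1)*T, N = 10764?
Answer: -444 + sqrt(6) ≈ -441.55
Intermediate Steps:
c(U, D) = 9*U
J(x, T) = 0 (J(x, T) = 0*T = 0)
X(v) = sqrt(v) (X(v) = sqrt(v + 0) = sqrt(v))
((-12563 + 1355) + N) + X(6) = ((-12563 + 1355) + 10764) + sqrt(6) = (-11208 + 10764) + sqrt(6) = -444 + sqrt(6)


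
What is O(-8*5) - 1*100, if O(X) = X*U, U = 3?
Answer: -220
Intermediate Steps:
O(X) = 3*X (O(X) = X*3 = 3*X)
O(-8*5) - 1*100 = 3*(-8*5) - 1*100 = 3*(-40) - 100 = -120 - 100 = -220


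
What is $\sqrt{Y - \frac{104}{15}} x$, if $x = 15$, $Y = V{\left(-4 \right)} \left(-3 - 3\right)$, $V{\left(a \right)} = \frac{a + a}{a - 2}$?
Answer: $4 i \sqrt{210} \approx 57.966 i$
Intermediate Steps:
$V{\left(a \right)} = \frac{2 a}{-2 + a}$
$Y = -8$ ($Y = 2 \left(-4\right) \frac{1}{-2 - 4} \left(-3 - 3\right) = 2 \left(-4\right) \frac{1}{-6} \left(-6\right) = 2 \left(-4\right) \left(- \frac{1}{6}\right) \left(-6\right) = \frac{4}{3} \left(-6\right) = -8$)
$\sqrt{Y - \frac{104}{15}} x = \sqrt{-8 - \frac{104}{15}} \cdot 15 = \sqrt{- \frac{224}{15}} \cdot 15 = \frac{4 i \sqrt{210}}{15} \cdot 15 = 4 i \sqrt{210}$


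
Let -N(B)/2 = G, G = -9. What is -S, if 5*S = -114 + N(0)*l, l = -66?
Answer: 1302/5 ≈ 260.40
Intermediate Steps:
N(B) = 18 (N(B) = -2*(-9) = 18)
S = -1302/5 (S = (-114 + 18*(-66))/5 = (-114 - 1188)/5 = (⅕)*(-1302) = -1302/5 ≈ -260.40)
-S = -1*(-1302/5) = 1302/5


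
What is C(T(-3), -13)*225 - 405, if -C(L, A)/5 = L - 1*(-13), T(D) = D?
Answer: -11655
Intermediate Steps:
C(L, A) = -65 - 5*L (C(L, A) = -5*(L - 1*(-13)) = -5*(L + 13) = -5*(13 + L) = -65 - 5*L)
C(T(-3), -13)*225 - 405 = (-65 - 5*(-3))*225 - 405 = (-65 + 15)*225 - 405 = -50*225 - 405 = -11250 - 405 = -11655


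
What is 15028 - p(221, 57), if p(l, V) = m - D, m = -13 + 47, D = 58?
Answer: 15052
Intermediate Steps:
m = 34
p(l, V) = -24 (p(l, V) = 34 - 1*58 = 34 - 58 = -24)
15028 - p(221, 57) = 15028 - 1*(-24) = 15028 + 24 = 15052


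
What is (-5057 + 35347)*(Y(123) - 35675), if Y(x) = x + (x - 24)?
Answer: -1073871370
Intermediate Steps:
Y(x) = -24 + 2*x (Y(x) = x + (-24 + x) = -24 + 2*x)
(-5057 + 35347)*(Y(123) - 35675) = (-5057 + 35347)*((-24 + 2*123) - 35675) = 30290*((-24 + 246) - 35675) = 30290*(222 - 35675) = 30290*(-35453) = -1073871370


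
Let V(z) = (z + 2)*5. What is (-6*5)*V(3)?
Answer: -750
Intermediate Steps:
V(z) = 10 + 5*z (V(z) = (2 + z)*5 = 10 + 5*z)
(-6*5)*V(3) = (-6*5)*(10 + 5*3) = -30*(10 + 15) = -30*25 = -750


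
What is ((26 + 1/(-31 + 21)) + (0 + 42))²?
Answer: 461041/100 ≈ 4610.4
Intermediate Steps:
((26 + 1/(-31 + 21)) + (0 + 42))² = ((26 + 1/(-10)) + 42)² = ((26 - ⅒) + 42)² = (259/10 + 42)² = (679/10)² = 461041/100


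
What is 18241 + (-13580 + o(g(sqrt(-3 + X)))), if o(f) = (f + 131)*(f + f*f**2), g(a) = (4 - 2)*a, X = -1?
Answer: 4901 - 7860*I ≈ 4901.0 - 7860.0*I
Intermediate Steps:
g(a) = 2*a
o(f) = (131 + f)*(f + f**3)
18241 + (-13580 + o(g(sqrt(-3 + X)))) = 18241 + (-13580 + (2*sqrt(-3 - 1))*(131 + 2*sqrt(-3 - 1) + (2*sqrt(-3 - 1))**3 + 131*(2*sqrt(-3 - 1))**2)) = 18241 + (-13580 + (2*sqrt(-4))*(131 + 2*sqrt(-4) + (2*sqrt(-4))**3 + 131*(2*sqrt(-4))**2)) = 18241 + (-13580 + (2*(2*I))*(131 + 2*(2*I) + (2*(2*I))**3 + 131*(2*(2*I))**2)) = 18241 + (-13580 + (4*I)*(131 + 4*I + (4*I)**3 + 131*(4*I)**2)) = 18241 + (-13580 + (4*I)*(131 + 4*I - 64*I + 131*(-16))) = 18241 + (-13580 + (4*I)*(131 + 4*I - 64*I - 2096)) = 18241 + (-13580 + (4*I)*(-1965 - 60*I)) = 18241 + (-13580 + 4*I*(-1965 - 60*I)) = 4661 + 4*I*(-1965 - 60*I)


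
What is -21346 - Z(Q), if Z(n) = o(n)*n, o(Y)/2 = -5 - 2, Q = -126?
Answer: -23110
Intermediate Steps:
o(Y) = -14 (o(Y) = 2*(-5 - 2) = 2*(-7) = -14)
Z(n) = -14*n
-21346 - Z(Q) = -21346 - (-14)*(-126) = -21346 - 1*1764 = -21346 - 1764 = -23110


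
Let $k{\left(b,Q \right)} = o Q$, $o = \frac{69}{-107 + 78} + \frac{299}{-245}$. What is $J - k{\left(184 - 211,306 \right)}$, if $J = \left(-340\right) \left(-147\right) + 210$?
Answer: $\frac{364426206}{7105} \approx 51292.0$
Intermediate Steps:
$o = - \frac{25576}{7105}$ ($o = \frac{69}{-29} + 299 \left(- \frac{1}{245}\right) = 69 \left(- \frac{1}{29}\right) - \frac{299}{245} = - \frac{69}{29} - \frac{299}{245} = - \frac{25576}{7105} \approx -3.5997$)
$J = 50190$ ($J = 49980 + 210 = 50190$)
$k{\left(b,Q \right)} = - \frac{25576 Q}{7105}$
$J - k{\left(184 - 211,306 \right)} = 50190 - \left(- \frac{25576}{7105}\right) 306 = 50190 - - \frac{7826256}{7105} = 50190 + \frac{7826256}{7105} = \frac{364426206}{7105}$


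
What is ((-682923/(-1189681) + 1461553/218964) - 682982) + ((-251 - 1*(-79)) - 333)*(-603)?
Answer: -98587747289561663/260497310484 ≈ -3.7846e+5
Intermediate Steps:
((-682923/(-1189681) + 1461553/218964) - 682982) + ((-251 - 1*(-79)) - 333)*(-603) = ((-682923*(-1/1189681) + 1461553*(1/218964)) - 682982) + ((-251 + 79) - 333)*(-603) = ((682923/1189681 + 1461553/218964) - 682982) + (-172 - 333)*(-603) = (1888317386365/260497310484 - 682982) - 505*(-603) = -177913085791596923/260497310484 + 304515 = -98587747289561663/260497310484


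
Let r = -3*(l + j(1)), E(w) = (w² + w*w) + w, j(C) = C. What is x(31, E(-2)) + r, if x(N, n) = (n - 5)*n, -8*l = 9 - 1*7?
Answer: 15/4 ≈ 3.7500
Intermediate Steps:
E(w) = w + 2*w² (E(w) = (w² + w²) + w = 2*w² + w = w + 2*w²)
l = -¼ (l = -(9 - 1*7)/8 = -(9 - 7)/8 = -⅛*2 = -¼ ≈ -0.25000)
x(N, n) = n*(-5 + n) (x(N, n) = (-5 + n)*n = n*(-5 + n))
r = -9/4 (r = -3*(-¼ + 1) = -3*¾ = -9/4 ≈ -2.2500)
x(31, E(-2)) + r = (-2*(1 + 2*(-2)))*(-5 - 2*(1 + 2*(-2))) - 9/4 = (-2*(1 - 4))*(-5 - 2*(1 - 4)) - 9/4 = (-2*(-3))*(-5 - 2*(-3)) - 9/4 = 6*(-5 + 6) - 9/4 = 6*1 - 9/4 = 6 - 9/4 = 15/4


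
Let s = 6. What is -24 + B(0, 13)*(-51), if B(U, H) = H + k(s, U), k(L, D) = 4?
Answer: -891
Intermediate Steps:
B(U, H) = 4 + H (B(U, H) = H + 4 = 4 + H)
-24 + B(0, 13)*(-51) = -24 + (4 + 13)*(-51) = -24 + 17*(-51) = -24 - 867 = -891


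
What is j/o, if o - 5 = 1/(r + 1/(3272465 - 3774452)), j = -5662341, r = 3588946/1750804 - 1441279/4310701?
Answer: -18401071275990873391298823/18142939084650904589 ≈ -1.0142e+6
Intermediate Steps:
r = 6473738036415/3773596276802 (r = 3588946*(1/1750804) - 1441279*1/4310701 = 1794473/875402 - 1441279/4310701 = 6473738036415/3773596276802 ≈ 1.7155)
o = 18142939084650904589/3249728562089579803 (o = 5 + 1/(6473738036415/3773596276802 + 1/(3272465 - 3774452)) = 5 + 1/(6473738036415/3773596276802 + 1/(-501987)) = 5 + 1/(6473738036415/3773596276802 - 1/501987) = 5 + 1/(3249728562089579803/1894296274203005574) = 5 + 1894296274203005574/3249728562089579803 = 18142939084650904589/3249728562089579803 ≈ 5.5829)
j/o = -5662341/18142939084650904589/3249728562089579803 = -5662341*3249728562089579803/18142939084650904589 = -18401071275990873391298823/18142939084650904589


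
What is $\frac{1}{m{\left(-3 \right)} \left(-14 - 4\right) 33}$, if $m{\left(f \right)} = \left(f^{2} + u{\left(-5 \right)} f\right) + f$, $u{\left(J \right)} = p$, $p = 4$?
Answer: $\frac{1}{3564} \approx 0.00028058$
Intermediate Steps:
$u{\left(J \right)} = 4$
$m{\left(f \right)} = f^{2} + 5 f$ ($m{\left(f \right)} = \left(f^{2} + 4 f\right) + f = f^{2} + 5 f$)
$\frac{1}{m{\left(-3 \right)} \left(-14 - 4\right) 33} = \frac{1}{- 3 \left(5 - 3\right) \left(-14 - 4\right) 33} = \frac{1}{\left(-3\right) 2 \left(-18\right) 33} = \frac{1}{\left(-6\right) \left(-18\right) 33} = \frac{1}{108 \cdot 33} = \frac{1}{3564}$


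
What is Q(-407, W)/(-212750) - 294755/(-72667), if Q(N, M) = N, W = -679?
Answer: 1695640587/417835250 ≈ 4.0582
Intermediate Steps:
Q(-407, W)/(-212750) - 294755/(-72667) = -407/(-212750) - 294755/(-72667) = -407*(-1/212750) - 294755*(-1/72667) = 11/5750 + 294755/72667 = 1695640587/417835250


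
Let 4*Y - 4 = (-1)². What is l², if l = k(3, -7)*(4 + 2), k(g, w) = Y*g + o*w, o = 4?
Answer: 84681/4 ≈ 21170.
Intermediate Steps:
Y = 5/4 (Y = 1 + (¼)*(-1)² = 1 + (¼)*1 = 1 + ¼ = 5/4 ≈ 1.2500)
k(g, w) = 4*w + 5*g/4 (k(g, w) = 5*g/4 + 4*w = 4*w + 5*g/4)
l = -291/2 (l = (4*(-7) + (5/4)*3)*(4 + 2) = (-28 + 15/4)*6 = -97/4*6 = -291/2 ≈ -145.50)
l² = (-291/2)² = 84681/4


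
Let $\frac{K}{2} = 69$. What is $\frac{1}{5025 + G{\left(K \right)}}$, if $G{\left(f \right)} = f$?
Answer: $\frac{1}{5163} \approx 0.00019369$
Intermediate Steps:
$K = 138$ ($K = 2 \cdot 69 = 138$)
$\frac{1}{5025 + G{\left(K \right)}} = \frac{1}{5025 + 138} = \frac{1}{5163}$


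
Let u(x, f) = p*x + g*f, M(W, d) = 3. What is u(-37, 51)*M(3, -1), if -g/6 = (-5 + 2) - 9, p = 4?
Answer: 10572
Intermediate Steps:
g = 72 (g = -6*((-5 + 2) - 9) = -6*(-3 - 9) = -6*(-12) = 72)
u(x, f) = 4*x + 72*f
u(-37, 51)*M(3, -1) = (4*(-37) + 72*51)*3 = (-148 + 3672)*3 = 3524*3 = 10572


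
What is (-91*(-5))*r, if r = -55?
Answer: -25025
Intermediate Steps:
(-91*(-5))*r = -91*(-5)*(-55) = 455*(-55) = -25025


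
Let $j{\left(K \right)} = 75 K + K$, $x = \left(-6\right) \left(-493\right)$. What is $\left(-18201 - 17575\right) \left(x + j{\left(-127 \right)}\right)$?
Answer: $239484544$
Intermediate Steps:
$x = 2958$
$j{\left(K \right)} = 76 K$
$\left(-18201 - 17575\right) \left(x + j{\left(-127 \right)}\right) = \left(-18201 - 17575\right) \left(2958 + 76 \left(-127\right)\right) = - 35776 \left(2958 - 9652\right) = \left(-35776\right) \left(-6694\right) = 239484544$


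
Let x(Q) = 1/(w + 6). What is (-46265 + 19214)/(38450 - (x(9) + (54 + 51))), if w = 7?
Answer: -351663/498484 ≈ -0.70547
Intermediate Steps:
x(Q) = 1/13 (x(Q) = 1/(7 + 6) = 1/13)
(-46265 + 19214)/(38450 - (x(9) + (54 + 51))) = (-46265 + 19214)/(38450 - (1/13 + (54 + 51))) = -27051/(38450 - (1/13 + 105)) = -27051/(38450 - 1*1366/13) = -27051/(38450 - 1366/13) = -27051/498484/13 = -27051*13/498484 = -351663/498484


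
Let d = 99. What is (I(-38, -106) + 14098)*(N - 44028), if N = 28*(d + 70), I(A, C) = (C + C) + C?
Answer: -541498880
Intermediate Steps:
I(A, C) = 3*C (I(A, C) = 2*C + C = 3*C)
N = 4732 (N = 28*(99 + 70) = 28*169 = 4732)
(I(-38, -106) + 14098)*(N - 44028) = (3*(-106) + 14098)*(4732 - 44028) = (-318 + 14098)*(-39296) = 13780*(-39296) = -541498880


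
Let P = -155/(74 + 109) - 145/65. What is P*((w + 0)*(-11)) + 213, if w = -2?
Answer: 345643/2379 ≈ 145.29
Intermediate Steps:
P = -7322/2379 (P = -155/183 - 145*1/65 = -155*1/183 - 29/13 = -155/183 - 29/13 = -7322/2379 ≈ -3.0778)
P*((w + 0)*(-11)) + 213 = -7322*(-2 + 0)*(-11)/2379 + 213 = -(-14644)*(-11)/2379 + 213 = -7322/2379*22 + 213 = -161084/2379 + 213 = 345643/2379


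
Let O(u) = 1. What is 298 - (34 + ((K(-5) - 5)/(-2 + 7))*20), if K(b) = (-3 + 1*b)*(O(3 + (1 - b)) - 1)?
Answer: 284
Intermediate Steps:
K(b) = 0 (K(b) = (-3 + 1*b)*(1 - 1) = (-3 + b)*0 = 0)
298 - (34 + ((K(-5) - 5)/(-2 + 7))*20) = 298 - (34 + ((0 - 5)/(-2 + 7))*20) = 298 - (34 - 5/5*20) = 298 - (34 - 5*⅕*20) = 298 - (34 - 1*20) = 298 - (34 - 20) = 298 - 1*14 = 298 - 14 = 284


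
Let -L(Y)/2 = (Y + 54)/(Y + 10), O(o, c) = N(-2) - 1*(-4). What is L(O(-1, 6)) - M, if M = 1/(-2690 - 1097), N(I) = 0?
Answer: -31377/3787 ≈ -8.2854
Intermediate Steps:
M = -1/3787 (M = 1/(-3787) = -1/3787 ≈ -0.00026406)
O(o, c) = 4 (O(o, c) = 0 - 1*(-4) = 0 + 4 = 4)
L(Y) = -2*(54 + Y)/(10 + Y) (L(Y) = -2*(Y + 54)/(Y + 10) = -2*(54 + Y)/(10 + Y))
L(O(-1, 6)) - M = 2*(-54 - 1*4)/(10 + 4) - 1*(-1/3787) = 2*(-54 - 4)/14 + 1/3787 = 2*(1/14)*(-58) + 1/3787 = -58/7 + 1/3787 = -31377/3787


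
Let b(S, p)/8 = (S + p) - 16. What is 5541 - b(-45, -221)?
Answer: 7797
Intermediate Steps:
b(S, p) = -128 + 8*S + 8*p (b(S, p) = 8*((S + p) - 16) = 8*(-16 + S + p) = -128 + 8*S + 8*p)
5541 - b(-45, -221) = 5541 - (-128 + 8*(-45) + 8*(-221)) = 5541 - (-128 - 360 - 1768) = 5541 - 1*(-2256) = 5541 + 2256 = 7797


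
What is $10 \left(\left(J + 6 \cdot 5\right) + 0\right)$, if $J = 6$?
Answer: $360$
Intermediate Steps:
$10 \left(\left(J + 6 \cdot 5\right) + 0\right) = 10 \left(\left(6 + 6 \cdot 5\right) + 0\right) = 10 \left(\left(6 + 30\right) + 0\right) = 10 \left(36 + 0\right) = 10 \cdot 36 = 360$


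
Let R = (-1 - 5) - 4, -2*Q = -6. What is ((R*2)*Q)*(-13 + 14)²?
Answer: -60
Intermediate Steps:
Q = 3 (Q = -½*(-6) = 3)
R = -10 (R = -6 - 4 = -10)
((R*2)*Q)*(-13 + 14)² = (-10*2*3)*(-13 + 14)² = -20*3*1² = -60*1 = -60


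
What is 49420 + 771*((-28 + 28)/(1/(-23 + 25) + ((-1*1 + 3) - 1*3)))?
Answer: 49420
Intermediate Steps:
49420 + 771*((-28 + 28)/(1/(-23 + 25) + ((-1*1 + 3) - 1*3))) = 49420 + 771*(0/(1/2 + ((-1 + 3) - 3))) = 49420 + 771*(0/(1/2 + (2 - 3))) = 49420 + 771*(0/(1/2 - 1)) = 49420 + 771*(0/(-1/2)) = 49420 + 771*(0*(-2)) = 49420 + 771*0 = 49420 + 0 = 49420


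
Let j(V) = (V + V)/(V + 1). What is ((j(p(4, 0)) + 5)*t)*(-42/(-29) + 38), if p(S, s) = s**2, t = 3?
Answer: 17160/29 ≈ 591.72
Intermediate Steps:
j(V) = 2*V/(1 + V) (j(V) = (2*V)/(1 + V) = 2*V/(1 + V))
((j(p(4, 0)) + 5)*t)*(-42/(-29) + 38) = ((2*0**2/(1 + 0**2) + 5)*3)*(-42/(-29) + 38) = ((2*0/(1 + 0) + 5)*3)*(-42*(-1/29) + 38) = ((2*0/1 + 5)*3)*(42/29 + 38) = ((2*0*1 + 5)*3)*(1144/29) = ((0 + 5)*3)*(1144/29) = (5*3)*(1144/29) = 15*(1144/29) = 17160/29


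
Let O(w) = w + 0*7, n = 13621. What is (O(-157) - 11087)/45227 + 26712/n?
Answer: 19904700/11623339 ≈ 1.7125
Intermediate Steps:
O(w) = w (O(w) = w + 0 = w)
(O(-157) - 11087)/45227 + 26712/n = (-157 - 11087)/45227 + 26712/13621 = -11244*1/45227 + 26712*(1/13621) = -11244/45227 + 504/257 = 19904700/11623339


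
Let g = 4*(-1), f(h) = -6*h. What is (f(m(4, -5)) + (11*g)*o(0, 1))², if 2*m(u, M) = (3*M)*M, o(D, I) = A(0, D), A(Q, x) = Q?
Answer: 50625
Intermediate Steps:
o(D, I) = 0
m(u, M) = 3*M²/2 (m(u, M) = ((3*M)*M)/2 = (3*M²)/2 = 3*M²/2)
g = -4
(f(m(4, -5)) + (11*g)*o(0, 1))² = (-9*(-5)² + (11*(-4))*0)² = (-9*25 - 44*0)² = (-6*75/2 + 0)² = (-225 + 0)² = (-225)² = 50625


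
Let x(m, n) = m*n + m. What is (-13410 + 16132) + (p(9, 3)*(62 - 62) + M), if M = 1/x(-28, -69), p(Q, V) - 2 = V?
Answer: 5182689/1904 ≈ 2722.0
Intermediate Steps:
p(Q, V) = 2 + V
x(m, n) = m + m*n
M = 1/1904 (M = 1/(-28*(1 - 69)) = 1/(-28*(-68)) = 1/1904 ≈ 0.00052521)
(-13410 + 16132) + (p(9, 3)*(62 - 62) + M) = (-13410 + 16132) + ((2 + 3)*(62 - 62) + 1/1904) = 2722 + (5*0 + 1/1904) = 2722 + (0 + 1/1904) = 2722 + 1/1904 = 5182689/1904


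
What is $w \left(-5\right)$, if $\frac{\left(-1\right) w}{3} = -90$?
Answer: $-1350$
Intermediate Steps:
$w = 270$ ($w = \left(-3\right) \left(-90\right) = 270$)
$w \left(-5\right) = 270 \left(-5\right) = -1350$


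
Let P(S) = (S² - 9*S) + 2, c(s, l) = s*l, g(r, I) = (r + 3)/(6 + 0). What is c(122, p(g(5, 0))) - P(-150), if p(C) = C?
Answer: -71068/3 ≈ -23689.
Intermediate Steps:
g(r, I) = ½ + r/6 (g(r, I) = (3 + r)/6 = (3 + r)*(⅙) = ½ + r/6)
c(s, l) = l*s
P(S) = 2 + S² - 9*S
c(122, p(g(5, 0))) - P(-150) = (½ + (⅙)*5)*122 - (2 + (-150)² - 9*(-150)) = (½ + ⅚)*122 - (2 + 22500 + 1350) = (4/3)*122 - 1*23852 = 488/3 - 23852 = -71068/3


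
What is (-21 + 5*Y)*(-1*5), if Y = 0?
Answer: 105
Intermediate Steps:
(-21 + 5*Y)*(-1*5) = (-21 + 5*0)*(-1*5) = (-21 + 0)*(-5) = -21*(-5) = 105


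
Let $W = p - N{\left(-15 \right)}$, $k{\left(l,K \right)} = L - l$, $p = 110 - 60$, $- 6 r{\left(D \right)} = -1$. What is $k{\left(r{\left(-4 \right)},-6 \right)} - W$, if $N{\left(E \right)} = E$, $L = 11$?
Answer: $- \frac{325}{6} \approx -54.167$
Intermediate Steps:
$r{\left(D \right)} = \frac{1}{6}$ ($r{\left(D \right)} = \left(- \frac{1}{6}\right) \left(-1\right) = \frac{1}{6}$)
$p = 50$ ($p = 110 - 60 = 50$)
$k{\left(l,K \right)} = 11 - l$
$W = 65$ ($W = 50 - -15 = 50 + 15 = 65$)
$k{\left(r{\left(-4 \right)},-6 \right)} - W = \left(11 - \frac{1}{6}\right) - 65 = \frac{65}{6} - 65 = - \frac{325}{6}$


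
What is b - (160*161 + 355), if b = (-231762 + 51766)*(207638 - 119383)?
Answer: -15885573095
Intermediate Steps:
b = -15885546980 (b = -179996*88255 = -15885546980)
b - (160*161 + 355) = -15885546980 - (160*161 + 355) = -15885546980 - (25760 + 355) = -15885546980 - 1*26115 = -15885546980 - 26115 = -15885573095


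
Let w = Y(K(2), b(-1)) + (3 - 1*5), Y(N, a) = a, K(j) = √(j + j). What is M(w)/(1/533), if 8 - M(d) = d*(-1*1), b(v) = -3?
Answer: 1599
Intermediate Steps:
K(j) = √2*√j (K(j) = √(2*j) = √2*√j)
w = -5 (w = -3 + (3 - 1*5) = -3 + (3 - 5) = -3 - 2 = -5)
M(d) = 8 + d (M(d) = 8 - d*(-1*1) = 8 - d*(-1) = 8 - (-1)*d = 8 + d)
M(w)/(1/533) = (8 - 5)/(1/533) = 3/(1/533) = 3*533 = 1599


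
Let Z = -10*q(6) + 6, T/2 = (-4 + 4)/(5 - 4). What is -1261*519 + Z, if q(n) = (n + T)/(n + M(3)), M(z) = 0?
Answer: -654463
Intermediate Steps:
T = 0 (T = 2*((-4 + 4)/(5 - 4)) = 2*(0/1) = 2*(0*1) = 2*0 = 0)
q(n) = 1 (q(n) = (n + 0)/(n + 0) = n/n = 1)
Z = -4 (Z = -10*1 + 6 = -10 + 6 = -4)
-1261*519 + Z = -1261*519 - 4 = -654459 - 4 = -654463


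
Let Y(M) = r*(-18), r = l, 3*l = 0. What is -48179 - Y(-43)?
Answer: -48179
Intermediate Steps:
l = 0 (l = (⅓)*0 = 0)
r = 0
Y(M) = 0 (Y(M) = 0*(-18) = 0)
-48179 - Y(-43) = -48179 - 1*0 = -48179 + 0 = -48179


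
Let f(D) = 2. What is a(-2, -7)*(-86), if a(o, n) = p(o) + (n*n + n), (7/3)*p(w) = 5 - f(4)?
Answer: -26058/7 ≈ -3722.6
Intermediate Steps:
p(w) = 9/7 (p(w) = 3*(5 - 1*2)/7 = 3*(5 - 2)/7 = (3/7)*3 = 9/7)
a(o, n) = 9/7 + n + n² (a(o, n) = 9/7 + (n*n + n) = 9/7 + (n² + n) = 9/7 + (n + n²) = 9/7 + n + n²)
a(-2, -7)*(-86) = (9/7 - 7 + (-7)²)*(-86) = (9/7 - 7 + 49)*(-86) = (303/7)*(-86) = -26058/7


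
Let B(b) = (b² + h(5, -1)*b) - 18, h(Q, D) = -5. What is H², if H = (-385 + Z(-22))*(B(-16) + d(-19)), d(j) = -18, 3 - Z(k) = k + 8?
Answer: 12188160000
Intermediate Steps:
Z(k) = -5 - k (Z(k) = 3 - (k + 8) = 3 - (8 + k) = 3 + (-8 - k) = -5 - k)
B(b) = -18 + b² - 5*b (B(b) = (b² - 5*b) - 18 = -18 + b² - 5*b)
H = -110400 (H = (-385 + (-5 - 1*(-22)))*((-18 + (-16)² - 5*(-16)) - 18) = (-385 + (-5 + 22))*((-18 + 256 + 80) - 18) = (-385 + 17)*(318 - 18) = -368*300 = -110400)
H² = (-110400)² = 12188160000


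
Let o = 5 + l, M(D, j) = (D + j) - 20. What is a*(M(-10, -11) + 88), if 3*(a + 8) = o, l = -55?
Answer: -3478/3 ≈ -1159.3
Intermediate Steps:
M(D, j) = -20 + D + j
o = -50 (o = 5 - 55 = -50)
a = -74/3 (a = -8 + (⅓)*(-50) = -8 - 50/3 = -74/3 ≈ -24.667)
a*(M(-10, -11) + 88) = -74*((-20 - 10 - 11) + 88)/3 = -74*(-41 + 88)/3 = -74/3*47 = -3478/3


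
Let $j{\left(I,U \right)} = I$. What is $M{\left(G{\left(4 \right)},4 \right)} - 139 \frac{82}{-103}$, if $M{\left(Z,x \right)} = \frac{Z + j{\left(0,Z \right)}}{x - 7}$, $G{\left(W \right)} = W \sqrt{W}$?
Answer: $\frac{33370}{309} \approx 107.99$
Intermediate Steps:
$G{\left(W \right)} = W^{\frac{3}{2}}$
$M{\left(Z,x \right)} = \frac{Z}{-7 + x}$ ($M{\left(Z,x \right)} = \frac{Z + 0}{x - 7} = \frac{Z}{-7 + x}$)
$M{\left(G{\left(4 \right)},4 \right)} - 139 \frac{82}{-103} = \frac{4^{\frac{3}{2}}}{-7 + 4} - 139 \frac{82}{-103} = \frac{8}{-3} - 139 \cdot 82 \left(- \frac{1}{103}\right) = 8 \left(- \frac{1}{3}\right) - - \frac{11398}{103} = - \frac{8}{3} + \frac{11398}{103} = \frac{33370}{309}$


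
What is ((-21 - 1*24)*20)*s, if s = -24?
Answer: 21600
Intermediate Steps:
((-21 - 1*24)*20)*s = ((-21 - 1*24)*20)*(-24) = ((-21 - 24)*20)*(-24) = -45*20*(-24) = -900*(-24) = 21600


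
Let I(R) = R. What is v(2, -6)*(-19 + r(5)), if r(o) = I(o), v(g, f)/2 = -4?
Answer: 112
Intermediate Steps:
v(g, f) = -8 (v(g, f) = 2*(-4) = -8)
r(o) = o
v(2, -6)*(-19 + r(5)) = -8*(-19 + 5) = -8*(-14) = 112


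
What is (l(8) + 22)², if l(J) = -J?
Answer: 196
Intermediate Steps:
(l(8) + 22)² = (-1*8 + 22)² = (-8 + 22)² = 14² = 196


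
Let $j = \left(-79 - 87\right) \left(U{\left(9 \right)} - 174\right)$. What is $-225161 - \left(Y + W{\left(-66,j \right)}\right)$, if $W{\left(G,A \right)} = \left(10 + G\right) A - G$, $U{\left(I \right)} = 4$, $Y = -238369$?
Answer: $1593462$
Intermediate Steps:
$j = 28220$ ($j = \left(-79 - 87\right) \left(4 - 174\right) = \left(-166\right) \left(-170\right) = 28220$)
$W{\left(G,A \right)} = - G + A \left(10 + G\right)$ ($W{\left(G,A \right)} = A \left(10 + G\right) - G = - G + A \left(10 + G\right)$)
$-225161 - \left(Y + W{\left(-66,j \right)}\right) = -225161 - \left(-238369 + \left(\left(-1\right) \left(-66\right) + 10 \cdot 28220 + 28220 \left(-66\right)\right)\right) = -225161 - \left(-238369 + \left(66 + 282200 - 1862520\right)\right) = -225161 - \left(-238369 - 1580254\right) = -225161 - -1818623 = -225161 + 1818623 = 1593462$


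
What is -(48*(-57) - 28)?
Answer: 2764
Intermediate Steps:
-(48*(-57) - 28) = -(-2736 - 28) = -1*(-2764) = 2764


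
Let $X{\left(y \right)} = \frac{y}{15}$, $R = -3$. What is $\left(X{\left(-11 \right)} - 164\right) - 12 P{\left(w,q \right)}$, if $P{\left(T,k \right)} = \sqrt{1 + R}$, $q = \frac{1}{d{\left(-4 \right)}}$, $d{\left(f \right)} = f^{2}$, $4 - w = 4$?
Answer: $- \frac{2471}{15} - 12 i \sqrt{2} \approx -164.73 - 16.971 i$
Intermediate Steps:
$w = 0$ ($w = 4 - 4 = 0$)
$q = \frac{1}{16}$ ($q = \frac{1}{\left(-4\right)^{2}} = \frac{1}{16} \approx 0.0625$)
$P{\left(T,k \right)} = i \sqrt{2}$ ($P{\left(T,k \right)} = \sqrt{1 - 3} = \sqrt{-2} = i \sqrt{2}$)
$X{\left(y \right)} = \frac{y}{15}$ ($X{\left(y \right)} = y \frac{1}{15} = \frac{y}{15}$)
$\left(X{\left(-11 \right)} - 164\right) - 12 P{\left(w,q \right)} = \left(\frac{1}{15} \left(-11\right) - 164\right) - 12 i \sqrt{2} = \left(- \frac{11}{15} - 164\right) - 12 i \sqrt{2} = - \frac{2471}{15} - 12 i \sqrt{2}$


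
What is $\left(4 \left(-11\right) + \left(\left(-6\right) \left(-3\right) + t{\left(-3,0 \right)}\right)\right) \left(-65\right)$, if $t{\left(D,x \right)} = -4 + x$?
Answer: $1950$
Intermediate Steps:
$\left(4 \left(-11\right) + \left(\left(-6\right) \left(-3\right) + t{\left(-3,0 \right)}\right)\right) \left(-65\right) = \left(4 \left(-11\right) + \left(\left(-6\right) \left(-3\right) + \left(-4 + 0\right)\right)\right) \left(-65\right) = \left(-44 + \left(18 - 4\right)\right) \left(-65\right) = \left(-44 + 14\right) \left(-65\right) = \left(-30\right) \left(-65\right) = 1950$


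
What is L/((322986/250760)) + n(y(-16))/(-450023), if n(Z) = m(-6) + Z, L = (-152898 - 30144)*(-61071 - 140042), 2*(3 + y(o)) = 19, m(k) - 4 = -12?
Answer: 1384722068876376674853/48450376226 ≈ 2.8580e+10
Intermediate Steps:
m(k) = -8 (m(k) = 4 - 12 = -8)
y(o) = 13/2 (y(o) = -3 + (½)*19 = -3 + 19/2 = 13/2)
L = 36812125746 (L = -183042*(-201113) = 36812125746)
n(Z) = -8 + Z
L/((322986/250760)) + n(y(-16))/(-450023) = 36812125746/((322986/250760)) + (-8 + 13/2)/(-450023) = 36812125746/((322986*(1/250760))) - 3/2*(-1/450023) = 36812125746/(161493/125380) + 3/900046 = 36812125746*(125380/161493) + 3/900046 = 1538501442011160/53831 + 3/900046 = 1384722068876376674853/48450376226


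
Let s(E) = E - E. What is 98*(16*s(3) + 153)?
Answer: 14994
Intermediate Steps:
s(E) = 0
98*(16*s(3) + 153) = 98*(16*0 + 153) = 98*(0 + 153) = 98*153 = 14994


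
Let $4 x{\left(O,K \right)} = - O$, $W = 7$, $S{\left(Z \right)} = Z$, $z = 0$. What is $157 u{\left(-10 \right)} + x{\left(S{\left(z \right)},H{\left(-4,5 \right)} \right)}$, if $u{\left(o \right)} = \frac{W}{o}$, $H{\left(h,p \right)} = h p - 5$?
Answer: $- \frac{1099}{10} \approx -109.9$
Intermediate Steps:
$H{\left(h,p \right)} = -5 + h p$
$u{\left(o \right)} = \frac{7}{o}$
$x{\left(O,K \right)} = - \frac{O}{4}$ ($x{\left(O,K \right)} = \frac{\left(-1\right) O}{4} = - \frac{O}{4}$)
$157 u{\left(-10 \right)} + x{\left(S{\left(z \right)},H{\left(-4,5 \right)} \right)} = 157 \frac{7}{-10} - 0 = 157 \cdot 7 \left(- \frac{1}{10}\right) + 0 = 157 \left(- \frac{7}{10}\right) + 0 = - \frac{1099}{10} + 0 = - \frac{1099}{10}$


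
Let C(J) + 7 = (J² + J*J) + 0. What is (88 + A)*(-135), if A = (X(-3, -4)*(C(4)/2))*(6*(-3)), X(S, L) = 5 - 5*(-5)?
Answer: 899370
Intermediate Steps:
X(S, L) = 30 (X(S, L) = 5 + 25 = 30)
C(J) = -7 + 2*J² (C(J) = -7 + ((J² + J*J) + 0) = -7 + ((J² + J²) + 0) = -7 + (2*J² + 0) = -7 + 2*J²)
A = -6750 (A = (30*((-7 + 2*4²)/2))*(6*(-3)) = (30*((-7 + 2*16)*(½)))*(-18) = (30*((-7 + 32)*(½)))*(-18) = (30*(25*(½)))*(-18) = (30*(25/2))*(-18) = 375*(-18) = -6750)
(88 + A)*(-135) = (88 - 6750)*(-135) = -6662*(-135) = 899370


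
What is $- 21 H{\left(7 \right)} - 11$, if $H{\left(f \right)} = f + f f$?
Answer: $-1187$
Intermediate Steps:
$H{\left(f \right)} = f + f^{2}$
$- 21 H{\left(7 \right)} - 11 = - 21 \cdot 7 \left(1 + 7\right) - 11 = - 21 \cdot 7 \cdot 8 - 11 = \left(-21\right) 56 - 11 = -1176 - 11 = -1187$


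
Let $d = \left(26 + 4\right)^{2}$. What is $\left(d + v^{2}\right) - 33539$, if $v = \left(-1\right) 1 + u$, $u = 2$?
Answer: $-32638$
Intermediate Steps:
$d = 900$ ($d = 30^{2} = 900$)
$v = 1$ ($v = \left(-1\right) 1 + 2 = -1 + 2 = 1$)
$\left(d + v^{2}\right) - 33539 = \left(900 + 1^{2}\right) - 33539 = \left(900 + 1\right) - 33539 = 901 - 33539 = -32638$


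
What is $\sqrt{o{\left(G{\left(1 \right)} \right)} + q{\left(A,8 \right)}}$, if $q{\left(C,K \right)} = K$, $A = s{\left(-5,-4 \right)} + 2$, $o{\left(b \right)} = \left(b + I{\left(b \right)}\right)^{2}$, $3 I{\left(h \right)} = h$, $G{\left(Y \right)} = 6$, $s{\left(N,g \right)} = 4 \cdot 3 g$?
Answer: $6 \sqrt{2} \approx 8.4853$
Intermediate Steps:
$s{\left(N,g \right)} = 12 g$
$I{\left(h \right)} = \frac{h}{3}$
$o{\left(b \right)} = \frac{16 b^{2}}{9}$ ($o{\left(b \right)} = \left(b + \frac{b}{3}\right)^{2} = \left(\frac{4 b}{3}\right)^{2} = \frac{16 b^{2}}{9}$)
$A = -46$ ($A = 12 \left(-4\right) + 2 = -48 + 2 = -46$)
$\sqrt{o{\left(G{\left(1 \right)} \right)} + q{\left(A,8 \right)}} = \sqrt{\frac{16 \cdot 6^{2}}{9} + 8} = \sqrt{\frac{16}{9} \cdot 36 + 8} = \sqrt{64 + 8} = \sqrt{72} = 6 \sqrt{2}$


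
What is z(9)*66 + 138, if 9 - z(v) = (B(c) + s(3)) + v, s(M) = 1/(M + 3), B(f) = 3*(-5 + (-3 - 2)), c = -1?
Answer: 2107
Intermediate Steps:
B(f) = -30 (B(f) = 3*(-5 - 5) = 3*(-10) = -30)
s(M) = 1/(3 + M)
z(v) = 233/6 - v (z(v) = 9 - ((-30 + 1/(3 + 3)) + v) = 9 - ((-30 + 1/6) + v) = 9 - ((-30 + ⅙) + v) = 9 - (-179/6 + v) = 9 + (179/6 - v) = 233/6 - v)
z(9)*66 + 138 = (233/6 - 1*9)*66 + 138 = (233/6 - 9)*66 + 138 = (179/6)*66 + 138 = 1969 + 138 = 2107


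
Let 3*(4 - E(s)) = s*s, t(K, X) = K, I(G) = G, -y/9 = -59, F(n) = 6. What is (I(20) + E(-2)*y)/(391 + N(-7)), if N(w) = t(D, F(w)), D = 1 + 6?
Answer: 718/199 ≈ 3.6080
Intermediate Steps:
D = 7
y = 531 (y = -9*(-59) = 531)
E(s) = 4 - s²/3 (E(s) = 4 - s*s/3 = 4 - s²/3)
N(w) = 7
(I(20) + E(-2)*y)/(391 + N(-7)) = (20 + (4 - ⅓*(-2)²)*531)/(391 + 7) = (20 + (4 - ⅓*4)*531)/398 = (20 + (4 - 4/3)*531)*(1/398) = (20 + (8/3)*531)*(1/398) = (20 + 1416)*(1/398) = 1436*(1/398) = 718/199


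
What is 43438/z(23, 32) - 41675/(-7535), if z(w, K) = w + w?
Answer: 32922238/34661 ≈ 949.83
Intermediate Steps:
z(w, K) = 2*w
43438/z(23, 32) - 41675/(-7535) = 43438/((2*23)) - 41675/(-7535) = 43438/46 - 41675*(-1/7535) = 43438*(1/46) + 8335/1507 = 21719/23 + 8335/1507 = 32922238/34661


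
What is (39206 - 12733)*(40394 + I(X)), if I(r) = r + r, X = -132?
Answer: 1062361490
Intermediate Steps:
I(r) = 2*r
(39206 - 12733)*(40394 + I(X)) = (39206 - 12733)*(40394 + 2*(-132)) = 26473*(40394 - 264) = 26473*40130 = 1062361490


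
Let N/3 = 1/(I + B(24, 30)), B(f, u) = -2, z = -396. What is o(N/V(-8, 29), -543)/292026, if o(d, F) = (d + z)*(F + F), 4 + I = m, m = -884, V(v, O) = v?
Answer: 510332577/346537520 ≈ 1.4727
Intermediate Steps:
I = -888 (I = -4 - 884 = -888)
N = -3/890 (N = 3/(-888 - 2) = 3/(-890) = 3*(-1/890) = -3/890 ≈ -0.0033708)
o(d, F) = 2*F*(-396 + d) (o(d, F) = (d - 396)*(F + F) = (-396 + d)*(2*F) = 2*F*(-396 + d))
o(N/V(-8, 29), -543)/292026 = (2*(-543)*(-396 - 3/890/(-8)))/292026 = (2*(-543)*(-396 - 3/890*(-⅛)))*(1/292026) = (2*(-543)*(-396 + 3/7120))*(1/292026) = (2*(-543)*(-2819517/7120))*(1/292026) = (1530997731/3560)*(1/292026) = 510332577/346537520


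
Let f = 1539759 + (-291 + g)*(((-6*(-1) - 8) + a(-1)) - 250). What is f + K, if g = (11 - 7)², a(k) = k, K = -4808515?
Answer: -3199181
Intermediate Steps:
g = 16 (g = 4² = 16)
f = 1609334 (f = 1539759 + (-291 + 16)*(((-6*(-1) - 8) - 1) - 250) = 1539759 - 275*(((6 - 8) - 1) - 250) = 1539759 - 275*((-2 - 1) - 250) = 1539759 - 275*(-3 - 250) = 1539759 - 275*(-253) = 1539759 + 69575 = 1609334)
f + K = 1609334 - 4808515 = -3199181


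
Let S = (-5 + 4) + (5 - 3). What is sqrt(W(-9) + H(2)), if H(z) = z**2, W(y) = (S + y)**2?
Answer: 2*sqrt(17) ≈ 8.2462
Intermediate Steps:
S = 1 (S = -1 + 2 = 1)
W(y) = (1 + y)**2
sqrt(W(-9) + H(2)) = sqrt((1 - 9)**2 + 2**2) = sqrt((-8)**2 + 4) = sqrt(64 + 4) = sqrt(68) = 2*sqrt(17)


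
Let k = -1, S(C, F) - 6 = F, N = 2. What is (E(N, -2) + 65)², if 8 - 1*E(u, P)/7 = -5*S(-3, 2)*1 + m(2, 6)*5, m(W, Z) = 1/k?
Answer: 190096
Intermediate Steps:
S(C, F) = 6 + F
m(W, Z) = -1 (m(W, Z) = 1/(-1) = -1)
E(u, P) = 371 (E(u, P) = 56 - 7*(-5*(6 + 2)*1 - 1*5) = 56 - 7*(-5*8*1 - 5) = 56 - 7*(-40*1 - 5) = 56 - 7*(-40 - 5) = 56 - 7*(-45) = 56 + 315 = 371)
(E(N, -2) + 65)² = (371 + 65)² = 436² = 190096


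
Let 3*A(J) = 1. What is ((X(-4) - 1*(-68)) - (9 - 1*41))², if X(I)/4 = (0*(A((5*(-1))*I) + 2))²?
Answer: 10000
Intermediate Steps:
A(J) = ⅓ (A(J) = (⅓)*1 = ⅓)
X(I) = 0 (X(I) = 4*(0*(⅓ + 2))² = 4*(0*(7/3))² = 4*0² = 4*0 = 0)
((X(-4) - 1*(-68)) - (9 - 1*41))² = ((0 - 1*(-68)) - (9 - 1*41))² = ((0 + 68) - (9 - 41))² = (68 - 1*(-32))² = (68 + 32)² = 100² = 10000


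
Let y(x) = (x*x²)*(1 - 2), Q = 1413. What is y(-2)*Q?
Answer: 11304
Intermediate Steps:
y(x) = -x³ (y(x) = x³*(-1) = -x³)
y(-2)*Q = -1*(-2)³*1413 = -1*(-8)*1413 = 8*1413 = 11304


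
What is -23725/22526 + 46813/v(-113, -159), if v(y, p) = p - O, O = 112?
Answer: -1060939113/6104546 ≈ -173.79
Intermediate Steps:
v(y, p) = -112 + p (v(y, p) = p - 1*112 = p - 112 = -112 + p)
-23725/22526 + 46813/v(-113, -159) = -23725/22526 + 46813/(-112 - 159) = -23725*1/22526 + 46813/(-271) = -23725/22526 + 46813*(-1/271) = -23725/22526 - 46813/271 = -1060939113/6104546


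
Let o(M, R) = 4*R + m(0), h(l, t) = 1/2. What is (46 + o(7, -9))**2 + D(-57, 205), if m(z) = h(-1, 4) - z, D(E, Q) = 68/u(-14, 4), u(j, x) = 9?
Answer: 4241/36 ≈ 117.81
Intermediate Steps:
h(l, t) = 1/2
D(E, Q) = 68/9
m(z) = 1/2 - z
o(M, R) = 1/2 + 4*R (o(M, R) = 4*R + (1/2 - 1*0) = 4*R + (1/2 + 0) = 4*R + 1/2 = 1/2 + 4*R)
(46 + o(7, -9))**2 + D(-57, 205) = (46 + (1/2 + 4*(-9)))**2 + 68/9 = (46 + (1/2 - 36))**2 + 68/9 = (46 - 71/2)**2 + 68/9 = (21/2)**2 + 68/9 = 441/4 + 68/9 = 4241/36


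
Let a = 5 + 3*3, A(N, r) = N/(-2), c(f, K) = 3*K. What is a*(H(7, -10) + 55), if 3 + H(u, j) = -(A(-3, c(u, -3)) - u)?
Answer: 805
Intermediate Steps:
A(N, r) = -N/2 (A(N, r) = N*(-1/2) = -N/2)
a = 14 (a = 5 + 9 = 14)
H(u, j) = -9/2 + u (H(u, j) = -3 - (-1/2*(-3) - u) = -3 - (3/2 - u) = -3 + (-3/2 + u) = -9/2 + u)
a*(H(7, -10) + 55) = 14*((-9/2 + 7) + 55) = 14*(5/2 + 55) = 14*(115/2) = 805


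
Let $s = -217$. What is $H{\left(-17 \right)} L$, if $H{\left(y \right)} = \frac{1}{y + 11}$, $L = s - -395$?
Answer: $- \frac{89}{3} \approx -29.667$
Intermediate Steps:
$L = 178$ ($L = -217 - -395 = -217 + 395 = 178$)
$H{\left(y \right)} = \frac{1}{11 + y}$
$H{\left(-17 \right)} L = \frac{1}{11 - 17} \cdot 178 = \frac{1}{-6} \cdot 178 = \left(- \frac{1}{6}\right) 178 = - \frac{89}{3}$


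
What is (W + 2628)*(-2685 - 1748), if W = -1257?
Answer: -6077643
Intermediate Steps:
(W + 2628)*(-2685 - 1748) = (-1257 + 2628)*(-2685 - 1748) = 1371*(-4433) = -6077643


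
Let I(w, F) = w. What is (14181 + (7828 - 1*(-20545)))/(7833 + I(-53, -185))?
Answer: 21277/3890 ≈ 5.4697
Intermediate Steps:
(14181 + (7828 - 1*(-20545)))/(7833 + I(-53, -185)) = (14181 + (7828 - 1*(-20545)))/(7833 - 53) = (14181 + (7828 + 20545))/7780 = (14181 + 28373)*(1/7780) = 42554*(1/7780) = 21277/3890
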